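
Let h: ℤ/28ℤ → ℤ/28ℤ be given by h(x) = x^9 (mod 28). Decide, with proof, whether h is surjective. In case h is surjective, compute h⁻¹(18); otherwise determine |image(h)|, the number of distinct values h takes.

9

h(2): Repeated squaring mod 28: 2^1 ≡ 2, 2^2 ≡ 2² = 4, 2^4 ≡ 4² = 16, 2^8 ≡ 16² = 256 ≡ 4. Since 9 = 8 + 1, 2^9 ≡ 4·2: 4·2 = 8. So 2^9 ≡ 8 (mod 28).
h(4): Repeated squaring mod 28: 4^1 ≡ 4, 4^2 ≡ 4² = 16, 4^4 ≡ 16² = 256 ≡ 4, 4^8 ≡ 4² = 16. Since 9 = 8 + 1, 4^9 ≡ 16·4: 16·4 = 64 ≡ 8. So 4^9 ≡ 8 (mod 28).
So h(2) = h(4) = 8 while 2 ≠ 4, hence h is not injective.
A non-injective map from the 28-element set ℤ/28ℤ to itself takes at most 27 distinct values, so it cannot be surjective. Therefore h is not surjective.
Since h is not surjective, we determine |image(h)|. Computing x^9 mod 28 for each x (by repeated squaring, reducing mod 28 at every step), the values h(0), h(1), …, h(27) are: 0, 1, 8, 27, 8, 13, 20, 7, 8, 1, 20, 15, 20, 13, 0, 15, 8, 13, 8, 27, 20, 21, 8, 15, 20, 1, 20, 27.
The distinct values are {0, 1, 7, 8, 13, 15, 20, 21, 27}; there are 9 of them.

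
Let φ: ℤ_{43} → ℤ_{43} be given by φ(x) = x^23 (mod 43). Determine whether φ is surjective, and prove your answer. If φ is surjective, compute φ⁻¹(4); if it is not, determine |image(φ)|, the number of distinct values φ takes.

Since 43 is prime, the nonzero elements of ℤ_{43} form a cyclic group of order 42.
As gcd(23, 42) = 1, raising to the 23rd power is a bijection on this group: if x_1^23 ≡ x_2^23 then (x_1x_2^{−1})^23 = 1, and the only element of order dividing gcd(23, 42) = 1 is 1, so x_1 = x_2.
With φ(0) = 0 this makes φ injective on all of ℤ_{43}, hence bijective (finite equal-size domain and codomain). In particular φ is surjective.
Since φ is surjective, we find the preimage of 4. The inverse of x ↦ x^23 on (ℤ_{43})^× is x ↦ x^11, because 23·11 = 253 = 6·42 + 1 ≡ 1 (mod 42) and x^{42} = 1 for x ≠ 0 (Fermat). So φ⁻¹(4) = 4^11 mod 43.
Repeated squaring mod 43: 4^1 ≡ 4, 4^2 ≡ 4² = 16, 4^4 ≡ 16² = 256 ≡ 41, 4^8 ≡ 41² = 1681 ≡ 4. Since 11 = 8 + 2 + 1, 4^11 ≡ 4·16·4: 4·16 = 64 ≡ 21, then 21·4 = 84 ≡ 41. So 4^11 ≡ 41 (mod 43).
Hence φ⁻¹(4) = 41.

41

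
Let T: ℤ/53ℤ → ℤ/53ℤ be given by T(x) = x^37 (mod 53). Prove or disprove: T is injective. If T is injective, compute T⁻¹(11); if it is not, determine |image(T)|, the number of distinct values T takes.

Since 53 is prime, the nonzero elements of ℤ/53ℤ form a cyclic group of order 52.
As gcd(37, 52) = 1, raising to the 37th power is a bijection on this group: if x_1^37 ≡ x_2^37 then (x_1x_2^{−1})^37 = 1, and the only element of order dividing gcd(37, 52) = 1 is 1, so x_1 = x_2.
With T(0) = 0 this makes T injective on all of ℤ/53ℤ, hence bijective (finite equal-size domain and codomain). In particular T is injective.
Since T is injective, we find the preimage of 11. The inverse of x ↦ x^37 on (ℤ/53ℤ)^× is x ↦ x^45, because 37·45 = 1665 = 32·52 + 1 ≡ 1 (mod 52) and x^{52} = 1 for x ≠ 0 (Fermat). So T⁻¹(11) = 11^45 mod 53.
Repeated squaring mod 53: 11^1 ≡ 11, 11^2 ≡ 11² = 121 ≡ 15, 11^4 ≡ 15² = 225 ≡ 13, 11^8 ≡ 13² = 169 ≡ 10, 11^16 ≡ 10² = 100 ≡ 47, 11^32 ≡ 47² = 2209 ≡ 36. Since 45 = 32 + 8 + 4 + 1, 11^45 ≡ 36·10·13·11: 36·10 = 360 ≡ 42, then 42·13 = 546 ≡ 16, then 16·11 = 176 ≡ 17. So 11^45 ≡ 17 (mod 53).
Hence T⁻¹(11) = 17.

17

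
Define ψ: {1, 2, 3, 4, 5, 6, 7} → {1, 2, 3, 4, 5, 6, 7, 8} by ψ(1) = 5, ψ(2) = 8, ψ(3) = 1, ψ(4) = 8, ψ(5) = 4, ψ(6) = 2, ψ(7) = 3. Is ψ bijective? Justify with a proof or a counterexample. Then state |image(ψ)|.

6

ψ(2) = 8 = ψ(4) with 2 ≠ 4, so ψ is not injective, hence not bijective.
The image of ψ is {1, 2, 3, 4, 5, 8}, which has 6 elements.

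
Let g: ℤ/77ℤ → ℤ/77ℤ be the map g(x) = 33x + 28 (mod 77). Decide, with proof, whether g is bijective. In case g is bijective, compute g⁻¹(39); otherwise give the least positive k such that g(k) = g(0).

We have gcd(33, 77) = 11 > 1. Taking u = 0 and v = 7: g(0) = 28 and g(7) = 33·7 + 28 = 259 ≡ 28 (mod 77).
So g(0) = g(7) while 0 ≠ 7, therefore g is not injective, hence not bijective.
Since g is not bijective, we find the least positive k with g(k) = g(0): this means 33k ≡ 0 (mod 77), i.e. 77 ∣ 33k. Since gcd(33, 77) = 11, dividing through by 11 this holds exactly when 7 ∣ 3k, and as gcd(3, 7) = 1, exactly when 7 ∣ k.
The smallest positive such k is 7.

7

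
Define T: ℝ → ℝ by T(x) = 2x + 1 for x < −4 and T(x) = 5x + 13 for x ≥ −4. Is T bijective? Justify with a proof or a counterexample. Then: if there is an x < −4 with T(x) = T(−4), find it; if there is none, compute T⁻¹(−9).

Both pieces are strictly increasing (slopes 2 and 5), so each is injective on its own interval.
The left piece maps (−∞, −4) onto (−∞, −7); the right piece maps [−4, ∞) onto [−7, ∞).
Since −7 = −7, the images partition ℝ: T is injective and surjective, hence bijective.
Because the two images are disjoint, no x < −4 has T(x) = T(−4), so we compute T⁻¹(−9): −9 lies in (−∞, −7), so solve 2x + 1 = −9: x = (−9 − 1)/2 = −5.

-5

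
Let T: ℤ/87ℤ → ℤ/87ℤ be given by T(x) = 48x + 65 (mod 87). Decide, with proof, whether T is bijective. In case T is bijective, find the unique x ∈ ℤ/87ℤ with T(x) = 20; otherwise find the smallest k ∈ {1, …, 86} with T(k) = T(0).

29

We have gcd(48, 87) = 3 > 1. Taking u = 0 and v = 29: T(0) = 65 and T(29) = 48·29 + 65 = 1457 ≡ 65 (mod 87).
So T(0) = T(29) while 0 ≠ 29, hence T is not injective, hence not bijective.
Since T is not bijective, we find the least positive k with T(k) = T(0): this means 48k ≡ 0 (mod 87), i.e. 87 ∣ 48k. Since gcd(48, 87) = 3, dividing through by 3 this holds exactly when 29 ∣ 16k, and as gcd(16, 29) = 1, exactly when 29 ∣ k.
The smallest positive such k is 29.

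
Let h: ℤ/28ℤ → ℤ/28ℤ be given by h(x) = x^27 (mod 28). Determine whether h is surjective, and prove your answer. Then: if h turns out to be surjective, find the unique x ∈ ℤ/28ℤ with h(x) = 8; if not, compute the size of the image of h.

9

h(2): Repeated squaring mod 28: 2^1 ≡ 2, 2^2 ≡ 2² = 4, 2^4 ≡ 4² = 16, 2^8 ≡ 16² = 256 ≡ 4, 2^16 ≡ 4² = 16. Since 27 = 16 + 8 + 2 + 1, 2^27 ≡ 16·4·4·2: 16·4 = 64 ≡ 8, then 8·4 = 32 ≡ 4, then 4·2 = 8. So 2^27 ≡ 8 (mod 28).
h(4): Repeated squaring mod 28: 4^1 ≡ 4, 4^2 ≡ 4² = 16, 4^4 ≡ 16² = 256 ≡ 4, 4^8 ≡ 4² = 16, 4^16 ≡ 16² = 256 ≡ 4. Since 27 = 16 + 8 + 2 + 1, 4^27 ≡ 4·16·16·4: 4·16 = 64 ≡ 8, then 8·16 = 128 ≡ 16, then 16·4 = 64 ≡ 8. So 4^27 ≡ 8 (mod 28).
So h(2) = h(4) = 8 while 2 ≠ 4, thus h is not injective.
A non-injective map from the 28-element set ℤ/28ℤ to itself takes at most 27 distinct values, so it cannot be surjective. Thus h is not surjective.
Since h is not surjective, we determine |image(h)|. Computing x^27 mod 28 for each x (by repeated squaring, reducing mod 28 at every step), the values h(0), h(1), …, h(27) are: 0, 1, 8, 27, 8, 13, 20, 7, 8, 1, 20, 15, 20, 13, 0, 15, 8, 13, 8, 27, 20, 21, 8, 15, 20, 1, 20, 27.
The distinct values are {0, 1, 7, 8, 13, 15, 20, 21, 27}; there are 9 of them.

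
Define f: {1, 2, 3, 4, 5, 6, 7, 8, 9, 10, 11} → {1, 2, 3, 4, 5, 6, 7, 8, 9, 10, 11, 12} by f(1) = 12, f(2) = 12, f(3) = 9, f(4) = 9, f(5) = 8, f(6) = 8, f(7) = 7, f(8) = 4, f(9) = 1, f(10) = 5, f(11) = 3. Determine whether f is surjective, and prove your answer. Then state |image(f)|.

8

No element maps to 2, so f is not surjective.
The image of f is {1, 3, 4, 5, 7, 8, 9, 12}, which has 8 elements.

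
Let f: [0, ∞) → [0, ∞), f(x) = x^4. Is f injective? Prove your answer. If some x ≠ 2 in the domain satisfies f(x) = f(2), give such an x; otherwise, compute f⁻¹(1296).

On [0, ∞), x ↦ x^4 is strictly increasing, so f(s) = f(t) forces s = t. Therefore f is injective.
Since x ↦ x^4 is strictly increasing on [0, ∞), it is injective there, so no x ≠ 2 in the domain has f(x) = f(2). We therefore compute f⁻¹(1296) = 1296^{1/4} = 6 (indeed 6^4 = 1296).

6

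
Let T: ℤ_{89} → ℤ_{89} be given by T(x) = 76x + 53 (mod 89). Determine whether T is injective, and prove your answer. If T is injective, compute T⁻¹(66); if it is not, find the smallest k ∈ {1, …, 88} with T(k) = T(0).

Suppose T(a) = T(b) in ℤ_{89}. Then 76a + 53 ≡ 76b + 53 (mod 89), so 76(a − b) ≡ 0 (mod 89).
Since gcd(76, 89) = 1, 76 is invertible modulo 89, hence a − b ≡ 0 (mod 89), i.e. a = b.
So T is injective.
We now compute 76⁻¹ mod 89 explicitly. Euclid's algorithm: 89 = 1·76 + 13, 76 = 5·13 + 11, 13 = 1·11 + 2, 11 = 5·2 + 1; back-substituting gives 1 = 41·76 − 35·89, so 76⁻¹ ≡ 41 (mod 89).
Since T is injective, we find T⁻¹(66): we need 76x ≡ 66 − 53 ≡ 13 (mod 89). Using 76⁻¹ = 41: x ≡ 41·13 = 533 = 5·89 + 88, so x = 88.
Check: T(88) = 76·88 + 53 = 6741 = 75·89 + 66 ≡ 66 (mod 89).

88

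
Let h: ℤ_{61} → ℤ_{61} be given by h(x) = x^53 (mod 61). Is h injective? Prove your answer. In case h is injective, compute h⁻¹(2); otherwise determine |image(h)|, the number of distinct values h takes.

Since 61 is prime, the nonzero elements of ℤ_{61} form a cyclic group of order 60.
As gcd(53, 60) = 1, raising to the 53rd power is a bijection on this group: if x_1^53 ≡ x_2^53 then (x_1x_2^{−1})^53 = 1, and the only element of order dividing gcd(53, 60) = 1 is 1, so x_1 = x_2.
With h(0) = 0 this makes h injective on all of ℤ_{61}, hence bijective (finite equal-size domain and codomain). In particular h is injective.
Since h is injective, we find the preimage of 2. The inverse of x ↦ x^53 on (ℤ_{61})^× is x ↦ x^17, because 53·17 = 901 = 15·60 + 1 ≡ 1 (mod 60) and x^{60} = 1 for x ≠ 0 (Fermat). So h⁻¹(2) = 2^17 mod 61.
Repeated squaring mod 61: 2^1 ≡ 2, 2^2 ≡ 2² = 4, 2^4 ≡ 4² = 16, 2^8 ≡ 16² = 256 ≡ 12, 2^16 ≡ 12² = 144 ≡ 22. Since 17 = 16 + 1, 2^17 ≡ 22·2: 22·2 = 44. So 2^17 ≡ 44 (mod 61).
Hence h⁻¹(2) = 44.

44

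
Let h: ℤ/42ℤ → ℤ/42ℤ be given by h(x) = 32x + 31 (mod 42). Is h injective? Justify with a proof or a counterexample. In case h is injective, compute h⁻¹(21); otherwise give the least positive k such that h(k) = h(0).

21

Recall that injectivity means: for all u, v in the domain, h(u) = h(v) implies u = v.
We have gcd(32, 42) = 2 > 1. Taking u = 0 and v = 21: h(0) = 31 and h(21) = 32·21 + 31 = 703 ≡ 31 (mod 42).
So h(0) = h(21) while 0 ≠ 21, therefore h is not injective.
Since h is not injective, we find the least positive k with h(k) = h(0): this means 32k ≡ 0 (mod 42), i.e. 42 ∣ 32k. Since gcd(32, 42) = 2, dividing through by 2 this holds exactly when 21 ∣ 16k, and as gcd(16, 21) = 1, exactly when 21 ∣ k.
The smallest positive such k is 21.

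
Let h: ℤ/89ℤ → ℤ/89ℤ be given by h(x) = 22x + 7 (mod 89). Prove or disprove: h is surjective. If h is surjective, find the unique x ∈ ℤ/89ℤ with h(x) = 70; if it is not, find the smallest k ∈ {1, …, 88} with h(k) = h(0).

15

By definition, h is surjective if every y in the codomain equals h(x) for some x in the domain.
Since gcd(22, 89) = 1, 22 is invertible modulo 89. Euclid's algorithm: 89 = 4·22 + 1; back-substituting gives 1 = 85·22 − 21·89, so 22⁻¹ ≡ 85 (mod 89).
For any y ∈ ℤ/89ℤ, x = 85(y − 7) mod 89 satisfies h(x) = 22·85(y − 7) + 7 ≡ y (since 22·85 ≡ 1 mod 89). So every y has a preimage.
Hence h is surjective.
Since h is surjective, we find h⁻¹(70): we need 22x ≡ 70 − 7 ≡ 63 (mod 89). Using 22⁻¹ = 85: x ≡ 85·63 = 5355 = 60·89 + 15, so x = 15.
Check: h(15) = 22·15 + 7 = 337 = 3·89 + 70 ≡ 70 (mod 89).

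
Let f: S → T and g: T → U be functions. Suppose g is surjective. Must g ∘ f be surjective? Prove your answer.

not surjective

No. Take S = {1}, T = U = {1, 2, 3, 4, 5, 6}, f(1) = 1, and g = identity (surjective).
Then (g ∘ f)(1) = 1, and 6 ∈ U has no preimage under g ∘ f, so g ∘ f is not surjective.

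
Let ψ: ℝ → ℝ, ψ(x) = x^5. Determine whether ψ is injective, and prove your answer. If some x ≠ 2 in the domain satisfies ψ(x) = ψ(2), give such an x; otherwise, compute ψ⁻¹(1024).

4

On ℝ, x ↦ x^5 is strictly increasing (since 5 is odd), so ψ(u) = ψ(v) forces u = v. Therefore ψ is injective.
Since x ↦ x^5 is strictly increasing on ℝ, it is injective there, so no x ≠ 2 in the domain has ψ(x) = ψ(2). We therefore compute ψ⁻¹(1024) = 1024^{1/5} = 4 (indeed 4^5 = 1024).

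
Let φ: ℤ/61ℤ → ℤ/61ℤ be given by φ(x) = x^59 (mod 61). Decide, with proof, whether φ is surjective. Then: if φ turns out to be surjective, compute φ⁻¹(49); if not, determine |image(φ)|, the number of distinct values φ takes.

5

Since 61 is prime, the nonzero elements of ℤ/61ℤ form a cyclic group of order 60.
As gcd(59, 60) = 1, raising to the 59th power is a bijection on this group: if u^59 ≡ v^59 then (uv^{−1})^59 = 1, and the only element of order dividing gcd(59, 60) = 1 is 1, so u = v.
With φ(0) = 0 this makes φ injective on all of ℤ/61ℤ, hence bijective (finite equal-size domain and codomain). In particular φ is surjective.
Since φ is surjective, we find the preimage of 49. The inverse of x ↦ x^59 on (ℤ/61ℤ)^× is x ↦ x^59, because 59·59 = 3481 = 58·60 + 1 ≡ 1 (mod 60) and x^{60} = 1 for x ≠ 0 (Fermat). So φ⁻¹(49) = 49^59 mod 61.
Repeated squaring mod 61: 49^1 ≡ 49, 49^2 ≡ 49² = 2401 ≡ 22, 49^4 ≡ 22² = 484 ≡ 57, 49^8 ≡ 57² = 3249 ≡ 16, 49^16 ≡ 16² = 256 ≡ 12, 49^32 ≡ 12² = 144 ≡ 22. Since 59 = 32 + 16 + 8 + 2 + 1, 49^59 ≡ 22·12·16·22·49: 22·12 = 264 ≡ 20, then 20·16 = 320 ≡ 15, then 15·22 = 330 ≡ 25, then 25·49 = 1225 ≡ 5. So 49^59 ≡ 5 (mod 61).
Hence φ⁻¹(49) = 5.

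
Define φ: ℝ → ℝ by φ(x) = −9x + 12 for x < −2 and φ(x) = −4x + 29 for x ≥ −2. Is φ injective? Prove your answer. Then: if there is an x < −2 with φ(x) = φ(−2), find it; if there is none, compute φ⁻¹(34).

Both pieces are strictly decreasing (slopes −9 and −4), so each is injective on its own interval.
The left piece maps (−∞, −2) onto (30, ∞); the right piece maps [−2, ∞) onto (−∞, 37].
These images overlap. In particular φ(−2) = 37 (right piece), and solving −9x + 12 = 37 on the left piece gives x = −25/9 < −2.
So φ(−25/9) = φ(−2) with −25/9 ≠ −2, and φ is not injective. This x = −25/9 is the requested value below −2.

-25/9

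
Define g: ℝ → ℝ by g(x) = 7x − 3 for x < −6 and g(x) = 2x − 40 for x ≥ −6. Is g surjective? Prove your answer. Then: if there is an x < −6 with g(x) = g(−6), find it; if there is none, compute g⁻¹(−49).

Both pieces are strictly increasing (slopes 7 and 2), so each is injective on its own interval.
The left piece maps (−∞, −6) onto (−∞, −45); the right piece maps [−6, ∞) onto [−52, ∞).
The union (−∞, −45) ∪ [−52, ∞) covers ℝ, so g is surjective.
For the follow-up: the images overlap, so an x < −6 with g(x) = g(−6) exists. g(−6) = −52; solving 7x − 3 = −52 for x < −6 gives x = (−52 + 3)/7 = −7.

-7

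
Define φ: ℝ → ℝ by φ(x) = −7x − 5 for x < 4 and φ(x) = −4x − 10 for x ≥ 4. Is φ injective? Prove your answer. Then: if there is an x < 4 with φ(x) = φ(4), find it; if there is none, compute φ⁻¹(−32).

Both pieces are strictly decreasing (slopes −7 and −4), so each is injective on its own interval.
The left piece maps (−∞, 4) onto (−33, ∞); the right piece maps [4, ∞) onto (−∞, −26].
These images overlap. In particular φ(4) = −26 (right piece), and solving −7x − 5 = −26 on the left piece gives x = 3 < 4.
So φ(3) = φ(4) with 3 ≠ 4, and φ is not injective. This x = 3 is the requested value below 4.

3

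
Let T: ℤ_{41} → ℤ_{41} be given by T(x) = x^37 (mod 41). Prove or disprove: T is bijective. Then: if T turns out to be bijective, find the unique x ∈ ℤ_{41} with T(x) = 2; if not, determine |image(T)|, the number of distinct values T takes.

Since 41 is prime, the nonzero elements of ℤ_{41} form a cyclic group of order 40.
As gcd(37, 40) = 1, raising to the 37th power is a bijection on this group: if s^37 ≡ t^37 then (st^{−1})^37 = 1, and the only element of order dividing gcd(37, 40) = 1 is 1, so s = t.
With T(0) = 0 this makes T injective on all of ℤ_{41}, hence bijective (finite equal-size domain and codomain). In particular T is bijective.
Since T is bijective, we find the preimage of 2. The inverse of x ↦ x^37 on (ℤ_{41})^× is x ↦ x^13, because 37·13 = 481 = 12·40 + 1 ≡ 1 (mod 40) and x^{40} = 1 for x ≠ 0 (Fermat). So T⁻¹(2) = 2^13 mod 41.
Repeated squaring mod 41: 2^1 ≡ 2, 2^2 ≡ 2² = 4, 2^4 ≡ 4² = 16, 2^8 ≡ 16² = 256 ≡ 10. Since 13 = 8 + 4 + 1, 2^13 ≡ 10·16·2: 10·16 = 160 ≡ 37, then 37·2 = 74 ≡ 33. So 2^13 ≡ 33 (mod 41).
Hence T⁻¹(2) = 33.

33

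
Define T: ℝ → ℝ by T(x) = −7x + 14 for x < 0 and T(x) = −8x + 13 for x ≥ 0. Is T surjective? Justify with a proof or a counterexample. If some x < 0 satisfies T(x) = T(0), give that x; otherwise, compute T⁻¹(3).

5/4

Both pieces are strictly decreasing (slopes −7 and −8), so each is injective on its own interval.
The left piece maps (−∞, 0) onto (14, ∞); the right piece maps [0, ∞) onto (−∞, 13].
The union (14, ∞) ∪ (−∞, 13] omits the interval between 14 and 13; in particular 14 has no preimage. So T is not surjective.
Because the two images are disjoint, no x < 0 has T(x) = T(0), so we compute T⁻¹(3): 3 lies in (−∞, 13], so solve −8x + 13 = 3: x = (3 − 13)/(−8) = 5/4.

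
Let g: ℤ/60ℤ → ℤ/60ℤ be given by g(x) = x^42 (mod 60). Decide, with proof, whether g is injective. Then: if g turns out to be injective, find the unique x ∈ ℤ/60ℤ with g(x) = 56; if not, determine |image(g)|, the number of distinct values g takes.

12

g(2): Repeated squaring mod 60: 2^1 ≡ 2, 2^2 ≡ 2² = 4, 2^4 ≡ 4² = 16, 2^8 ≡ 16² = 256 ≡ 16, 2^16 ≡ 16² = 256 ≡ 16, 2^32 ≡ 16² = 256 ≡ 16. Since 42 = 32 + 8 + 2, 2^42 ≡ 16·16·4: 16·16 = 256 ≡ 16, then 16·4 = 64 ≡ 4. So 2^42 ≡ 4 (mod 60).
g(8): Repeated squaring mod 60: 8^1 ≡ 8, 8^2 ≡ 8² = 64 ≡ 4, 8^4 ≡ 4² = 16, 8^8 ≡ 16² = 256 ≡ 16, 8^16 ≡ 16² = 256 ≡ 16, 8^32 ≡ 16² = 256 ≡ 16. Since 42 = 32 + 8 + 2, 8^42 ≡ 16·16·4: 16·16 = 256 ≡ 16, then 16·4 = 64 ≡ 4. So 8^42 ≡ 4 (mod 60).
So g(2) = g(8) = 4 while 2 ≠ 8, therefore g is not injective.
Since g is not injective, we determine |image(g)|. Computing x^42 mod 60 for each x (by repeated squaring, reducing mod 60 at every step), the values g(0), g(1), …, g(59) are: 0, 1, 4, 9, 16, 25, 36, 49, 4, 21, 40, 1, 24, 49, 16, 45, 16, 49, 24, 1, 40, 21, 4, 49, 36, 25, 16, 9, 4, 1, 0, 1, 4, 9, 16, 25, 36, 49, 4, 21, 40, 1, 24, 49, 16, 45, 16, 49, 24, 1, 40, 21, 4, 49, 36, 25, 16, 9, 4, 1.
The distinct values are {0, 1, 4, 9, 16, 21, 24, 25, 36, 40, 45, 49}; there are 12 of them.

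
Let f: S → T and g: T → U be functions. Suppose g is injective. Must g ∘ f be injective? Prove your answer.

No. Take S = {1, 2}, T = U = {1, 2, 3, 4}, f(1) = f(2) = 1, and g = identity (injective).
Then (g ∘ f)(1) = (g ∘ f)(2) = 1 with 1 ≠ 2, so g ∘ f is not injective.

not injective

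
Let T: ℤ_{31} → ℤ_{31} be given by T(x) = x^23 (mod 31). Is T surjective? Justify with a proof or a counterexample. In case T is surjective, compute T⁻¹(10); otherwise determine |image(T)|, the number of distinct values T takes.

Since 31 is prime, the nonzero elements of ℤ_{31} form a cyclic group of order 30.
As gcd(23, 30) = 1, raising to the 23rd power is a bijection on this group: if a^23 ≡ b^23 then (ab^{−1})^23 = 1, and the only element of order dividing gcd(23, 30) = 1 is 1, so a = b.
With T(0) = 0 this makes T injective on all of ℤ_{31}, hence bijective (finite equal-size domain and codomain). In particular T is surjective.
Since T is surjective, we find the preimage of 10. The inverse of x ↦ x^23 on (ℤ_{31})^× is x ↦ x^17, because 23·17 = 391 = 13·30 + 1 ≡ 1 (mod 30) and x^{30} = 1 for x ≠ 0 (Fermat). So T⁻¹(10) = 10^17 mod 31.
Repeated squaring mod 31: 10^1 ≡ 10, 10^2 ≡ 10² = 100 ≡ 7, 10^4 ≡ 7² = 49 ≡ 18, 10^8 ≡ 18² = 324 ≡ 14, 10^16 ≡ 14² = 196 ≡ 10. Since 17 = 16 + 1, 10^17 ≡ 10·10: 10·10 = 100 ≡ 7. So 10^17 ≡ 7 (mod 31).
Hence T⁻¹(10) = 7.

7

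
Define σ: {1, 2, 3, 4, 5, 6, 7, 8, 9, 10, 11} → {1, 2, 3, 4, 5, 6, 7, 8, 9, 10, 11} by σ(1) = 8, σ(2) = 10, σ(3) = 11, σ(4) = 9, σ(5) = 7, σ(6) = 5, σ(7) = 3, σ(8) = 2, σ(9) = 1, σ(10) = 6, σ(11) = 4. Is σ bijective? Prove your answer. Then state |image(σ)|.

11

The values 8, 10, 11, 9, 7, 5, 3, 2, 1, 6, 4 are a permutation of {1, 2, 3, 4, 5, 6, 7, 8, 9, 10, 11}: each element appears exactly once.
So σ is injective and surjective, hence bijective.
The image of σ is {1, 2, 3, 4, 5, 6, 7, 8, 9, 10, 11}, which has 11 elements.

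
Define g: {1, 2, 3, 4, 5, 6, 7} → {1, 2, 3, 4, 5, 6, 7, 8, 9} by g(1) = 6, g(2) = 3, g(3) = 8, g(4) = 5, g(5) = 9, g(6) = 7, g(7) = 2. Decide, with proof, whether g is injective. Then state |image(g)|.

The values g(1), …, g(7) are 6, 3, 8, 5, 9, 7, 2 — all distinct.
So g(s) = g(t) only when s = t, and g is injective.
The image of g is {2, 3, 5, 6, 7, 8, 9}, which has 7 elements.

7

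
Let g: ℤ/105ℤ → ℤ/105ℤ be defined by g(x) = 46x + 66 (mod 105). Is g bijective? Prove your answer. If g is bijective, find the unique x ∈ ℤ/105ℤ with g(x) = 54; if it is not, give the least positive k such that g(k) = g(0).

By definition, g is injective if g(a) = g(b) implies a = b.
Suppose g(a) = g(b) in ℤ/105ℤ. Then 46a + 66 ≡ 46b + 66 (mod 105), thus 46(a − b) ≡ 0 (mod 105).
Since gcd(46, 105) = 1, 46 is invertible modulo 105, thus a − b ≡ 0 (mod 105), i.e. a = b.
We now compute 46⁻¹ mod 105 explicitly. Euclid's algorithm: 105 = 2·46 + 13, 46 = 3·13 + 7, 13 = 1·7 + 6, 7 = 1·6 + 1; back-substituting gives 1 = 16·46 − 7·105, so 46⁻¹ ≡ 16 (mod 105).
For any y ∈ ℤ/105ℤ, x = 16(y − 66) mod 105 satisfies g(x) = 46·16(y − 66) + 66 ≡ y (since 46·16 ≡ 1 mod 105). So every y has a preimage.
Thus g is bijective.
Since g is bijective, we compute g⁻¹(54): solve 46x + 66 ≡ 54 (mod 105), i.e. 46x ≡ 93 (mod 105).
Multiplying by 46⁻¹ = 16 gives x ≡ 16·93 = 1488 = 14·105 + 18 ≡ 18 (mod 105).
Check: g(18) = 46·18 + 66 = 894 = 8·105 + 54 ≡ 54 (mod 105).

18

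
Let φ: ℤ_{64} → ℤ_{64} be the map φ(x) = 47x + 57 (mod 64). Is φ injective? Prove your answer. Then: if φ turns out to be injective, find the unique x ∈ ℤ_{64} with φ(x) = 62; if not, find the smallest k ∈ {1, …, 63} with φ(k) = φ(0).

11

By definition, φ is injective when φ(s) = φ(t) forces s = t.
If φ(s) = φ(t), then 47s ≡ 47t (mod 64). Because gcd(47, 64) = 1, we may cancel 47 to get s ≡ t (mod 64).
Thus φ is injective.
We now compute 47⁻¹ mod 64 explicitly. Euclid's algorithm: 64 = 1·47 + 17, 47 = 2·17 + 13, 17 = 1·13 + 4, 13 = 3·4 + 1; back-substituting gives 1 = 15·47 − 11·64, so 47⁻¹ ≡ 15 (mod 64).
Since φ is injective, we compute φ⁻¹(62): solve 47x + 57 ≡ 62 (mod 64), i.e. 47x ≡ 5 (mod 64).
Multiplying by 47⁻¹ = 15 gives x ≡ 15·5 = 75 = 1·64 + 11 ≡ 11 (mod 64).
Check: φ(11) = 47·11 + 57 = 574 = 8·64 + 62 ≡ 62 (mod 64).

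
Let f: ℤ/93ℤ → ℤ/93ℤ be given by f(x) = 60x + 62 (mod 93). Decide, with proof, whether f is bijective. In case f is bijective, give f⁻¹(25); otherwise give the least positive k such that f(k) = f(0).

31

We have gcd(60, 93) = 3 > 1. Taking s = 0 and t = 31: f(0) = 62 and f(31) = 60·31 + 62 = 1922 ≡ 62 (mod 93).
So f(0) = f(31) while 0 ≠ 31, thus f is not injective, hence not bijective.
Since f is not bijective, we find the least positive k with f(k) = f(0): this means 60k ≡ 0 (mod 93), i.e. 93 ∣ 60k. Since gcd(60, 93) = 3, dividing through by 3 this holds exactly when 31 ∣ 20k, and as gcd(20, 31) = 1, exactly when 31 ∣ k.
The smallest positive such k is 31.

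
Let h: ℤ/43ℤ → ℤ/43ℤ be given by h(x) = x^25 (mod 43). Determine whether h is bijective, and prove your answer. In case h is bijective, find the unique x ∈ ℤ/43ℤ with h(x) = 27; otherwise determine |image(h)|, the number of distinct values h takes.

2

Since 43 is prime, the nonzero elements of ℤ/43ℤ form a cyclic group of order 42.
As gcd(25, 42) = 1, raising to the 25th power is a bijection on this group: if a^25 ≡ b^25 then (ab^{−1})^25 = 1, and the only element of order dividing gcd(25, 42) = 1 is 1, so a = b.
With h(0) = 0 this makes h injective on all of ℤ/43ℤ, hence bijective (finite equal-size domain and codomain). In particular h is bijective.
Since h is bijective, we find the preimage of 27. The inverse of x ↦ x^25 on (ℤ/43ℤ)^× is x ↦ x^37, because 25·37 = 925 = 22·42 + 1 ≡ 1 (mod 42) and x^{42} = 1 for x ≠ 0 (Fermat). So h⁻¹(27) = 27^37 mod 43.
Repeated squaring mod 43: 27^1 ≡ 27, 27^2 ≡ 27² = 729 ≡ 41, 27^4 ≡ 41² = 1681 ≡ 4, 27^8 ≡ 4² = 16, 27^16 ≡ 16² = 256 ≡ 41, 27^32 ≡ 41² = 1681 ≡ 4. Since 37 = 32 + 4 + 1, 27^37 ≡ 4·4·27: 4·4 = 16, then 16·27 = 432 ≡ 2. So 27^37 ≡ 2 (mod 43).
Hence h⁻¹(27) = 2.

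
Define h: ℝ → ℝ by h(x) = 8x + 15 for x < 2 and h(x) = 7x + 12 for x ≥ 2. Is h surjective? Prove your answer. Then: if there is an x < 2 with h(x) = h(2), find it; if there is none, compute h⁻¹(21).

Both pieces are strictly increasing (slopes 8 and 7), so each is injective on its own interval.
The left piece maps (−∞, 2) onto (−∞, 31); the right piece maps [2, ∞) onto [26, ∞).
The union (−∞, 31) ∪ [26, ∞) covers ℝ, so h is surjective.
For the follow-up: the images overlap, so an x < 2 with h(x) = h(2) exists. h(2) = 26; solving 8x + 15 = 26 for x < 2 gives x = (26 − 15)/8 = 11/8.

11/8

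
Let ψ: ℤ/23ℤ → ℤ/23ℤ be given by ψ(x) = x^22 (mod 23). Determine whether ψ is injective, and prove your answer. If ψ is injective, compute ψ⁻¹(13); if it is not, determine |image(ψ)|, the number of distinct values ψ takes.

ψ(1) = 1^22 = 1.
ψ(2): Repeated squaring mod 23: 2^1 ≡ 2, 2^2 ≡ 2² = 4, 2^4 ≡ 4² = 16, 2^8 ≡ 16² = 256 ≡ 3, 2^16 ≡ 3² = 9. Since 22 = 16 + 4 + 2, 2^22 ≡ 9·16·4: 9·16 = 144 ≡ 6, then 6·4 = 24 ≡ 1. So 2^22 ≡ 1 (mod 23).
So ψ(1) = ψ(2) = 1 while 1 ≠ 2, therefore ψ is not injective.
Since ψ is not injective, we determine |image(ψ)|. Computing x^22 mod 23 for each x (by repeated squaring, reducing mod 23 at every step), the values ψ(0), ψ(1), …, ψ(22) are: 0, 1, 1, 1, 1, 1, 1, 1, 1, 1, 1, 1, 1, 1, 1, 1, 1, 1, 1, 1, 1, 1, 1.
The distinct values are {0, 1}; there are 2 of them.

2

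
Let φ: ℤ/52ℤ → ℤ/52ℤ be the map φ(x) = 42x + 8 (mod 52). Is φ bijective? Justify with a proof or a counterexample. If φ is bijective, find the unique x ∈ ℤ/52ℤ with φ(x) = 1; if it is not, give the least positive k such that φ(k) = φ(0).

We have gcd(42, 52) = 2 > 1. Taking a = 0 and b = 26: φ(0) = 8 and φ(26) = 42·26 + 8 = 1100 ≡ 8 (mod 52).
So φ(0) = φ(26) while 0 ≠ 26, so φ is not injective, hence not bijective.
Since φ is not bijective, we find the least positive k with φ(k) = φ(0): this means 42k ≡ 0 (mod 52), i.e. 52 ∣ 42k. Since gcd(42, 52) = 2, dividing through by 2 this holds exactly when 26 ∣ 21k, and as gcd(21, 26) = 1, exactly when 26 ∣ k.
The smallest positive such k is 26.

26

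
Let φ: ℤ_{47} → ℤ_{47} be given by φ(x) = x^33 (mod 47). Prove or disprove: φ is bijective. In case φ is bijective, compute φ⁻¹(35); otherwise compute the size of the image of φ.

Since 47 is prime, the nonzero elements of ℤ_{47} form a cyclic group of order 46.
As gcd(33, 46) = 1, raising to the 33rd power is a bijection on this group: if x_1^33 ≡ x_2^33 then (x_1x_2^{−1})^33 = 1, and the only element of order dividing gcd(33, 46) = 1 is 1, so x_1 = x_2.
With φ(0) = 0 this makes φ injective on all of ℤ_{47}, hence bijective (finite equal-size domain and codomain). In particular φ is bijective.
Since φ is bijective, we find the preimage of 35. The inverse of x ↦ x^33 on (ℤ_{47})^× is x ↦ x^7, because 33·7 = 231 = 5·46 + 1 ≡ 1 (mod 46) and x^{46} = 1 for x ≠ 0 (Fermat). So φ⁻¹(35) = 35^7 mod 47.
Repeated squaring mod 47: 35^1 ≡ 35, 35^2 ≡ 35² = 1225 ≡ 3, 35^4 ≡ 3² = 9. Since 7 = 4 + 2 + 1, 35^7 ≡ 9·3·35: 9·3 = 27, then 27·35 = 945 ≡ 5. So 35^7 ≡ 5 (mod 47).
Hence φ⁻¹(35) = 5.

5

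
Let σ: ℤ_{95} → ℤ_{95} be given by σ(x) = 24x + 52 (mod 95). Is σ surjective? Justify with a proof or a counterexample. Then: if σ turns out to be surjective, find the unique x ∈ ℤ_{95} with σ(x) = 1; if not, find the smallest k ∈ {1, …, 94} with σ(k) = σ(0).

Recall that surjectivity means every element of the codomain has a preimage under σ.
Since gcd(24, 95) = 1, 24 is invertible modulo 95. Euclid's algorithm: 95 = 3·24 + 23, 24 = 1·23 + 1; back-substituting gives 1 = 4·24 − 1·95, so 24⁻¹ ≡ 4 (mod 95).
For any y ∈ ℤ_{95}, x = 4(y − 52) mod 95 satisfies σ(x) = 24·4(y − 52) + 52 ≡ y (since 24·4 ≡ 1 mod 95). So every y has a preimage.
Hence σ is surjective.
Since σ is surjective, we find σ⁻¹(1): we need 24x ≡ 1 − 52 ≡ 44 (mod 95). Using 24⁻¹ = 4: x ≡ 4·44 = 176 = 1·95 + 81, so x = 81.
Check: σ(81) = 24·81 + 52 = 1996 = 21·95 + 1 ≡ 1 (mod 95).

81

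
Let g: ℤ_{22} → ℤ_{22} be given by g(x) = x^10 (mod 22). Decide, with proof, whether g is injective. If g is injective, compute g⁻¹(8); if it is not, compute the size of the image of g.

4

g(1) = 1^10 = 1.
g(3): Repeated squaring mod 22: 3^1 ≡ 3, 3^2 ≡ 3² = 9, 3^4 ≡ 9² = 81 ≡ 15, 3^8 ≡ 15² = 225 ≡ 5. Since 10 = 8 + 2, 3^10 ≡ 5·9: 5·9 = 45 ≡ 1. So 3^10 ≡ 1 (mod 22).
So g(1) = g(3) = 1 while 1 ≠ 3, thus g is not injective.
Since g is not injective, we determine |image(g)|. Computing x^10 mod 22 for each x (by repeated squaring, reducing mod 22 at every step), the values g(0), g(1), …, g(21) are: 0, 1, 12, 1, 12, 1, 12, 1, 12, 1, 12, 11, 12, 1, 12, 1, 12, 1, 12, 1, 12, 1.
The distinct values are {0, 1, 11, 12}; there are 4 of them.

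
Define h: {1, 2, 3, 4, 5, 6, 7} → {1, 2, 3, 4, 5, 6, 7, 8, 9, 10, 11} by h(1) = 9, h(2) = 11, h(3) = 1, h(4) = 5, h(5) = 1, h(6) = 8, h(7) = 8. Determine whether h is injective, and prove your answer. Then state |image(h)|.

h(3) = 1 = h(5) with 3 ≠ 5, so h is not injective.
The image of h is {1, 5, 8, 9, 11}, which has 5 elements.

5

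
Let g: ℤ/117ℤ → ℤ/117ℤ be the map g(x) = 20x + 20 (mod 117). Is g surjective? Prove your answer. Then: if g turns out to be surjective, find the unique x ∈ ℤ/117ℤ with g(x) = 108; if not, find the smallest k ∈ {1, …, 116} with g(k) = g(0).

98

Since gcd(20, 117) = 1, 20 is invertible modulo 117. Euclid's algorithm: 117 = 5·20 + 17, 20 = 1·17 + 3, 17 = 5·3 + 2, 3 = 1·2 + 1; back-substituting gives 1 = 41·20 − 7·117, so 20⁻¹ ≡ 41 (mod 117).
Then y ↦ 41(y − 20) is a two-sided inverse to g, so every y ∈ ℤ/117ℤ has a preimage.
Thus g is surjective.
Since g is surjective, we compute g⁻¹(108): solve 20x + 20 ≡ 108 (mod 117), i.e. 20x ≡ 88 (mod 117).
Multiplying by 20⁻¹ = 41 gives x ≡ 41·88 = 3608 = 30·117 + 98 ≡ 98 (mod 117).
Check: g(98) = 20·98 + 20 = 1980 = 16·117 + 108 ≡ 108 (mod 117).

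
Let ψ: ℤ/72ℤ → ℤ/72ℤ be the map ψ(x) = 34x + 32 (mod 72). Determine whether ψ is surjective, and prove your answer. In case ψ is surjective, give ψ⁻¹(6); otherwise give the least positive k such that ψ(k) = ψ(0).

36

Since gcd(34, 72) = 2, we have 34x ≡ 0 (mod 2) for all x, so ψ(x) ≡ 0 (mod 2).
But 1 ≢ 0 (mod 2), so 1 ∈ ℤ/72ℤ has no preimage. So ψ is not surjective.
Since ψ is not surjective, we find the least positive k with ψ(k) = ψ(0): this means 34k ≡ 0 (mod 72), i.e. 72 ∣ 34k. Since gcd(34, 72) = 2, dividing through by 2 this holds exactly when 36 ∣ 17k, and as gcd(17, 36) = 1, exactly when 36 ∣ k.
The smallest positive such k is 36.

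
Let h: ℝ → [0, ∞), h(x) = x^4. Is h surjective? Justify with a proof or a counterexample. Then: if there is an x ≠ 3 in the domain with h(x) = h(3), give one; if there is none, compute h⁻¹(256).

For any y ∈ [0, ∞), x = y^{1/4} ∈ ℝ satisfies x^4 = y, so h is surjective.
For the follow-up, such an x exists: taking x = −3 ∈ ℝ gives h(−3) = 81 = h(3) with −3 ≠ 3.

-3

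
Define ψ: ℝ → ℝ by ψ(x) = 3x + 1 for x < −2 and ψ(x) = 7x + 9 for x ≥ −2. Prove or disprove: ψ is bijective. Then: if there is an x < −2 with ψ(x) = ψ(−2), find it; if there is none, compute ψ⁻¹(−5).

-2

Both pieces are strictly increasing (slopes 3 and 7), so each is injective on its own interval.
The left piece maps (−∞, −2) onto (−∞, −5); the right piece maps [−2, ∞) onto [−5, ∞).
Since −5 = −5, the images partition ℝ: ψ is injective and surjective, hence bijective.
Because the two images are disjoint, no x < −2 has ψ(x) = ψ(−2), so we compute ψ⁻¹(−5): −5 lies in [−5, ∞), so solve 7x + 9 = −5: x = (−5 − 9)/7 = −2.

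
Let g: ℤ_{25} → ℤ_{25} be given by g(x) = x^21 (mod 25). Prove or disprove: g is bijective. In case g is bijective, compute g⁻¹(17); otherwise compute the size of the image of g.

g(0) = 0^21 = 0.
g(5): Repeated squaring mod 25: 5^1 ≡ 5, 5^2 ≡ 5² = 25 ≡ 0, 5^4 ≡ 0² = 0, 5^8 ≡ 0² = 0, 5^16 ≡ 0² = 0. Since 21 = 16 + 4 + 1, 5^21 ≡ 0·0·5: 0·0 = 0, then 0·5 = 0. So 5^21 ≡ 0 (mod 25).
So g(0) = g(5) = 0 while 0 ≠ 5, therefore g is not injective, hence not bijective.
Since g is not bijective, we determine |image(g)|. Computing x^21 mod 25 for each x (by repeated squaring, reducing mod 25 at every step), the values g(0), g(1), …, g(24) are: 0, 1, 2, 3, 4, 0, 6, 7, 8, 9, 0, 11, 12, 13, 14, 0, 16, 17, 18, 19, 0, 21, 22, 23, 24.
The distinct values are {0, 1, 2, 3, 4, 6, 7, 8, 9, 11, 12, 13, 14, 16, 17, 18, 19, 21, 22, 23, 24}; there are 21 of them.

21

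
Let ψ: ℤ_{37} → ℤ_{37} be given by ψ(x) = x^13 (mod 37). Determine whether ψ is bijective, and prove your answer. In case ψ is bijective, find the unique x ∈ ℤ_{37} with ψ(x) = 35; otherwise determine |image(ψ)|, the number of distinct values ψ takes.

17

Since 37 is prime, the nonzero elements of ℤ_{37} form a cyclic group of order 36.
As gcd(13, 36) = 1, raising to the 13th power is a bijection on this group: if x_1^13 ≡ x_2^13 then (x_1x_2^{−1})^13 = 1, and the only element of order dividing gcd(13, 36) = 1 is 1, so x_1 = x_2.
With ψ(0) = 0 this makes ψ injective on all of ℤ_{37}, hence bijective (finite equal-size domain and codomain). In particular ψ is bijective.
Since ψ is bijective, we find the preimage of 35. The inverse of x ↦ x^13 on (ℤ_{37})^× is x ↦ x^25, because 13·25 = 325 = 9·36 + 1 ≡ 1 (mod 36) and x^{36} = 1 for x ≠ 0 (Fermat). So ψ⁻¹(35) = 35^25 mod 37.
Repeated squaring mod 37: 35^1 ≡ 35, 35^2 ≡ 35² = 1225 ≡ 4, 35^4 ≡ 4² = 16, 35^8 ≡ 16² = 256 ≡ 34, 35^16 ≡ 34² = 1156 ≡ 9. Since 25 = 16 + 8 + 1, 35^25 ≡ 9·34·35: 9·34 = 306 ≡ 10, then 10·35 = 350 ≡ 17. So 35^25 ≡ 17 (mod 37).
Hence ψ⁻¹(35) = 17.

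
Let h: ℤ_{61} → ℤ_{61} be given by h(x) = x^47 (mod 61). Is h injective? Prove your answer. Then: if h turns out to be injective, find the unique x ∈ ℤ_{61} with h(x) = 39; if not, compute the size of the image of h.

49

Since 61 is prime, the nonzero elements of ℤ_{61} form a cyclic group of order 60.
As gcd(47, 60) = 1, raising to the 47th power is a bijection on this group: if s^47 ≡ t^47 then (st^{−1})^47 = 1, and the only element of order dividing gcd(47, 60) = 1 is 1, so s = t.
With h(0) = 0 this makes h injective on all of ℤ_{61}, hence bijective (finite equal-size domain and codomain). In particular h is injective.
Since h is injective, we find the preimage of 39. The inverse of x ↦ x^47 on (ℤ_{61})^× is x ↦ x^23, because 47·23 = 1081 = 18·60 + 1 ≡ 1 (mod 60) and x^{60} = 1 for x ≠ 0 (Fermat). So h⁻¹(39) = 39^23 mod 61.
Repeated squaring mod 61: 39^1 ≡ 39, 39^2 ≡ 39² = 1521 ≡ 57, 39^4 ≡ 57² = 3249 ≡ 16, 39^8 ≡ 16² = 256 ≡ 12, 39^16 ≡ 12² = 144 ≡ 22. Since 23 = 16 + 4 + 2 + 1, 39^23 ≡ 22·16·57·39: 22·16 = 352 ≡ 47, then 47·57 = 2679 ≡ 56, then 56·39 = 2184 ≡ 49. So 39^23 ≡ 49 (mod 61).
Hence h⁻¹(39) = 49.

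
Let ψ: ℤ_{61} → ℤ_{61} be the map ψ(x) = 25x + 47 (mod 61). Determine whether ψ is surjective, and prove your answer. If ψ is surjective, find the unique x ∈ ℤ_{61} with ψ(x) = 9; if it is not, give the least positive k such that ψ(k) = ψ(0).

18

Recall that surjectivity means every element of the codomain has a preimage under ψ.
Since gcd(25, 61) = 1, 25 is invertible modulo 61. Euclid's algorithm: 61 = 2·25 + 11, 25 = 2·11 + 3, 11 = 3·3 + 2, 3 = 1·2 + 1; back-substituting gives 1 = 22·25 − 9·61, so 25⁻¹ ≡ 22 (mod 61).
Then y ↦ 22(y − 47) is a two-sided inverse to ψ, so every y ∈ ℤ_{61} has a preimage.
Thus ψ is surjective.
Since ψ is surjective, we compute ψ⁻¹(9): solve 25x + 47 ≡ 9 (mod 61), i.e. 25x ≡ 23 (mod 61).
Multiplying by 25⁻¹ = 22 gives x ≡ 22·23 = 506 = 8·61 + 18 ≡ 18 (mod 61).
Check: ψ(18) = 25·18 + 47 = 497 = 8·61 + 9 ≡ 9 (mod 61).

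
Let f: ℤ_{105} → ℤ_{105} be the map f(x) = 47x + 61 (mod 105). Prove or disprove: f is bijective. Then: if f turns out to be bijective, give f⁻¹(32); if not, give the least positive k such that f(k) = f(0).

Suppose f(u) = f(v) in ℤ_{105}. Then 47u + 61 ≡ 47v + 61 (mod 105), so 47(u − v) ≡ 0 (mod 105).
Since gcd(47, 105) = 1, 47 is invertible modulo 105, hence u − v ≡ 0 (mod 105), i.e. u = v.
We now compute 47⁻¹ mod 105 explicitly. Euclid's algorithm: 105 = 2·47 + 11, 47 = 4·11 + 3, 11 = 3·3 + 2, 3 = 1·2 + 1; back-substituting gives 1 = 38·47 − 17·105, so 47⁻¹ ≡ 38 (mod 105).
For any y ∈ ℤ_{105}, x = 38(y − 61) mod 105 satisfies f(x) = 47·38(y − 61) + 61 ≡ y (since 47·38 ≡ 1 mod 105). So every y has a preimage.
So f is bijective.
Since f is bijective, we find f⁻¹(32): we need 47x ≡ 32 − 61 ≡ 76 (mod 105). Using 47⁻¹ = 38: x ≡ 38·76 = 2888 = 27·105 + 53, so x = 53.
Check: f(53) = 47·53 + 61 = 2552 = 24·105 + 32 ≡ 32 (mod 105).

53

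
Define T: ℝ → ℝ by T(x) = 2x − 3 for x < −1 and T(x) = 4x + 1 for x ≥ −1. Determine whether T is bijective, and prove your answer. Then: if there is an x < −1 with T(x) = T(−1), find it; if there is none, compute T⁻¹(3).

Both pieces are strictly increasing (slopes 2 and 4), so each is injective on its own interval.
The left piece maps (−∞, −1) onto (−∞, −5); the right piece maps [−1, ∞) onto [−3, ∞).
The images leave a gap (−5 has no preimage), so T is not surjective, hence not bijective.
Because the two images are disjoint, no x < −1 has T(x) = T(−1), so we compute T⁻¹(3): 3 lies in [−3, ∞), so solve 4x + 1 = 3: x = (3 − 1)/4 = 1/2.

1/2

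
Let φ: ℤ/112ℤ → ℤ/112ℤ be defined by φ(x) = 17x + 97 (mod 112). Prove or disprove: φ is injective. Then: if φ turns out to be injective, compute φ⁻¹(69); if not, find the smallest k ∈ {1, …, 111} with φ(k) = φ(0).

Suppose φ(u) = φ(v) in ℤ/112ℤ. Then 17u + 97 ≡ 17v + 97 (mod 112), therefore 17(u − v) ≡ 0 (mod 112).
Since gcd(17, 112) = 1, 17 is invertible modulo 112, hence u − v ≡ 0 (mod 112), i.e. u = v.
So φ is injective.
We now compute 17⁻¹ mod 112 explicitly. Euclid's algorithm: 112 = 6·17 + 10, 17 = 1·10 + 7, 10 = 1·7 + 3, 7 = 2·3 + 1; back-substituting gives 1 = 33·17 − 5·112, so 17⁻¹ ≡ 33 (mod 112).
Since φ is injective, we compute φ⁻¹(69): solve 17x + 97 ≡ 69 (mod 112), i.e. 17x ≡ 84 (mod 112).
Multiplying by 17⁻¹ = 33 gives x ≡ 33·84 = 2772 = 24·112 + 84 ≡ 84 (mod 112).
Check: φ(84) = 17·84 + 97 = 1525 = 13·112 + 69 ≡ 69 (mod 112).

84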